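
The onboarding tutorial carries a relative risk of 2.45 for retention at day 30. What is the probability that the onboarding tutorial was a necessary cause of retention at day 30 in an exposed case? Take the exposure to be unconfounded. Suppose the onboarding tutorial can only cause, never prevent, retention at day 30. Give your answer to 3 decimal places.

PN ≈ 0.592

Under exogeneity and monotonicity, PN = (RR − 1) / RR = 1 − 1/RR.
PN = (2.45 − 1) / 2.45 = 1.45 / 2.45 ≈ 0.5918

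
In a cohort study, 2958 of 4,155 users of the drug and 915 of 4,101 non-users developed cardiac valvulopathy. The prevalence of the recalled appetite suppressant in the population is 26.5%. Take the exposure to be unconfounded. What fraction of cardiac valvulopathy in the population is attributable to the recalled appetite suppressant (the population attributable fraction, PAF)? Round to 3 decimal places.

p₁ = P(outcome | exposed) = 2958/4155 = 0.71191
p₀ = P(outcome | unexposed) = 915/4101 = 0.22312
Overall risk P(Y=1) = π·p₁ + (1−π)·p₀ = 0.265×0.71191 + 0.735×0.22312 = 0.35265.
Under exogeneity, PAF = [P(Y=1) − p₀] / P(Y=1).
PAF = (0.35265 − 0.22312) / 0.35265 ≈ 0.3673

PAF ≈ 0.367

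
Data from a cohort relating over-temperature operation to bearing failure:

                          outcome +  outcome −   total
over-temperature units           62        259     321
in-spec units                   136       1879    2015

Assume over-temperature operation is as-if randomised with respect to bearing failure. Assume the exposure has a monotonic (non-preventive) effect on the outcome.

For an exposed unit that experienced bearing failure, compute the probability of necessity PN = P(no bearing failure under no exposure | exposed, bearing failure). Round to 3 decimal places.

p₁ = P(outcome | exposed) = 62/321 = 0.19315
p₀ = P(outcome | unexposed) = 136/2015 = 0.067494
Under exogeneity and monotonicity, PN = (p₁ − p₀)/p₁.
PN = (0.19315 − 0.067494) / 0.19315 ≈ 0.6506

PN ≈ 0.651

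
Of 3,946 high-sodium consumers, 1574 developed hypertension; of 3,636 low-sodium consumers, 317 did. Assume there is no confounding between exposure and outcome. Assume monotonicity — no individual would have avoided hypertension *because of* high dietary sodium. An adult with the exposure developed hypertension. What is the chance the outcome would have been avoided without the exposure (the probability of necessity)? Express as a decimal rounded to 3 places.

p₁ = P(outcome | exposed) = 1574/3946 = 0.39888
p₀ = P(outcome | unexposed) = 317/3636 = 0.087184
Under exogeneity and monotonicity, PN = (p₁ − p₀) / p₁.
PN = (0.39888 − 0.087184) / 0.39888 = 0.3117 / 0.39888 ≈ 0.7814

PN ≈ 0.781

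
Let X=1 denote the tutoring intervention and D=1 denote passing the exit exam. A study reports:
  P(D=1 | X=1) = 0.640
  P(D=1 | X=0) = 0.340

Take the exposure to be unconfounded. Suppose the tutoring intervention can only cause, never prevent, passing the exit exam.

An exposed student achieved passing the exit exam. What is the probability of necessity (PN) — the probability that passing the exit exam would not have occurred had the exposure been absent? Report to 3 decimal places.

PN ≈ 0.469

Let p₁ = 0.64, p₀ = 0.34.
Under exogeneity and monotonicity, PN = (p₁ − p₀) / p₁.
PN = (0.64 − 0.34) / 0.64 = 0.3 / 0.64 ≈ 0.4688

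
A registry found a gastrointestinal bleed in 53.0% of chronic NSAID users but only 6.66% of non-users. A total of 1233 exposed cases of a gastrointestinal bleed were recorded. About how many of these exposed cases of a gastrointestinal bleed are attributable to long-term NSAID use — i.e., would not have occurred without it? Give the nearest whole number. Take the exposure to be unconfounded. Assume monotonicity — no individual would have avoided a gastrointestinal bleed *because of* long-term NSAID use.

p₁ = 0.53, p₀ = 0.0666.
PN = (p₁ − p₀)/p₁ = (0.53 − 0.0666) / 0.53 ≈ 0.87434.
Attributable cases ≈ PN × (exposed cases) = 0.87434 × 1233 ≈ 1078.06.

about 1078 cases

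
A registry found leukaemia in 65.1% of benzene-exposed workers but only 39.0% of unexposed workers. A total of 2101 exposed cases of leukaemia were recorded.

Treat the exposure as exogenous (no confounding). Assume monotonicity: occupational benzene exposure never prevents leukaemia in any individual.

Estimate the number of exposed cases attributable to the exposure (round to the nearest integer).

p₁ = 0.651, p₀ = 0.39.
PN = (p₁ − p₀)/p₁ = (0.651 − 0.39) / 0.651 ≈ 0.40092.
Attributable cases ≈ PN × (exposed cases) = 0.40092 × 2101 ≈ 842.34.

about 842 cases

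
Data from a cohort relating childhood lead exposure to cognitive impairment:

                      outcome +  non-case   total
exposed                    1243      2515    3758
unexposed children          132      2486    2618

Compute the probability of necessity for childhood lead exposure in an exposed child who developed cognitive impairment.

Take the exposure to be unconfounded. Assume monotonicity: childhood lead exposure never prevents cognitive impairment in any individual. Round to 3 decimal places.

PN ≈ 0.848

p₁ = P(outcome | exposed) = 1243/3758 = 0.33076
p₀ = P(outcome | unexposed) = 132/2618 = 0.05042
Under exogeneity and monotonicity, PN = (p₁ − p₀)/p₁.
PN = (0.33076 − 0.05042) / 0.33076 ≈ 0.8476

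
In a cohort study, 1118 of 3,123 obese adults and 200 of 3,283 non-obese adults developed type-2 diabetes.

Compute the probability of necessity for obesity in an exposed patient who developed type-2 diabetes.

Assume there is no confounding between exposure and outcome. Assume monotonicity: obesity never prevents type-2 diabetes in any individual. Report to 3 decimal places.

p₁ = P(outcome | exposed) = 1118/3123 = 0.35799
p₀ = P(outcome | unexposed) = 200/3283 = 0.06092
Under exogeneity and monotonicity, PN = (p₁ − p₀) / p₁.
PN = (0.35799 − 0.06092) / 0.35799 = 0.29707 / 0.35799 ≈ 0.8298

PN ≈ 0.830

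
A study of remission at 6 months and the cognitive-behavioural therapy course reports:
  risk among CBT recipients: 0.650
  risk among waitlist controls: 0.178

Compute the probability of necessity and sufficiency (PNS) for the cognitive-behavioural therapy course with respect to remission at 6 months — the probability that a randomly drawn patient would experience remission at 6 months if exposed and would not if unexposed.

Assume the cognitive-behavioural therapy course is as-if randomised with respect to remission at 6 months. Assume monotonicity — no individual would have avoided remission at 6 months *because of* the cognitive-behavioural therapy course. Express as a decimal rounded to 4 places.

PNS ≈ 0.4720

Let p₁ = 0.65, p₀ = 0.178.
Under exogeneity and monotonicity, PNS = p₁ − p₀.
PNS = 0.65 − 0.178 = 0.472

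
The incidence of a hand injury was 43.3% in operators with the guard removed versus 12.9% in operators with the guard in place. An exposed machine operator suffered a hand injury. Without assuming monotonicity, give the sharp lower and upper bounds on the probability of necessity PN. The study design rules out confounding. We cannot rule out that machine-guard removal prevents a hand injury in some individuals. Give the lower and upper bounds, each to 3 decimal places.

0.702 ≤ PN ≤ 1.000

p₁ = 0.433, p₀ = 0.129.
Under exogeneity alone the bounds on PN are max{0,(p₁−p₀)/p₁} ≤ PN ≤ min{1,(1−p₀)/p₁}.
  lower = (p₁ − p₀)/p₁ = 0.304 / 0.433 ≈ 0.7021
  upper = min{1, (1 − p₀)/p₁} = 0.871 / 0.433 ≈ 2.0115 → capped at 1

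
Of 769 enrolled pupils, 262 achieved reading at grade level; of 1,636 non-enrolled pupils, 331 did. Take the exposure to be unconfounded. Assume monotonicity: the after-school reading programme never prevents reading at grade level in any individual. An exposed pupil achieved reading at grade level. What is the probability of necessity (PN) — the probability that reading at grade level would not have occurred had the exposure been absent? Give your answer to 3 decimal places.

p₁ = P(outcome | exposed) = 262/769 = 0.3407
p₀ = P(outcome | unexposed) = 331/1636 = 0.20232
Under exogeneity and monotonicity, PN = (p₁ − p₀) / p₁.
PN = (0.3407 − 0.20232) / 0.3407 = 0.13838 / 0.3407 ≈ 0.4062

PN ≈ 0.406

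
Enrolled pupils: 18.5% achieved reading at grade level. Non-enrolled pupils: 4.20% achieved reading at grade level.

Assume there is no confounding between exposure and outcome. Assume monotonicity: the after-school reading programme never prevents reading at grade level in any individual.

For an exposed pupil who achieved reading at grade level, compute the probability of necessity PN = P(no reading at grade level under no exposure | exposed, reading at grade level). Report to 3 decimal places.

PN ≈ 0.773

p₁ = 0.185, p₀ = 0.042.
Under exogeneity and monotonicity, PN = (p₁ − p₀) / p₁.
PN = (0.185 − 0.042) / 0.185 = 0.143 / 0.185 ≈ 0.7730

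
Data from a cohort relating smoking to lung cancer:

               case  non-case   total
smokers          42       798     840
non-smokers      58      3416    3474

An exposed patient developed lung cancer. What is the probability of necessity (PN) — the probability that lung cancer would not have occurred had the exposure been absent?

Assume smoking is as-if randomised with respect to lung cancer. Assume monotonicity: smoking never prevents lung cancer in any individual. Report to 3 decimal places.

p₁ = P(outcome | exposed) = 42/840 = 0.05
p₀ = P(outcome | unexposed) = 58/3474 = 0.016695
Under exogeneity and monotonicity, PN = (p₁ − p₀)/p₁.
PN = (0.05 − 0.016695) / 0.05 ≈ 0.6661

PN ≈ 0.666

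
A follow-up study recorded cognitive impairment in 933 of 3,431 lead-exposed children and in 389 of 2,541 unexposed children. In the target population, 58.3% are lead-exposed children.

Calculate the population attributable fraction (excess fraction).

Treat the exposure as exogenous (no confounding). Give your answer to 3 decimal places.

p₁ = P(outcome | exposed) = 933/3431 = 0.27193
p₀ = P(outcome | unexposed) = 389/2541 = 0.15309
Overall risk P(Y=1) = π·p₁ + (1−π)·p₀ = 0.583×0.27193 + 0.417×0.15309 = 0.22237.
Under exogeneity, PAF = [P(Y=1) − p₀] / P(Y=1).
PAF = (0.22237 − 0.15309) / 0.22237 ≈ 0.3116

PAF ≈ 0.312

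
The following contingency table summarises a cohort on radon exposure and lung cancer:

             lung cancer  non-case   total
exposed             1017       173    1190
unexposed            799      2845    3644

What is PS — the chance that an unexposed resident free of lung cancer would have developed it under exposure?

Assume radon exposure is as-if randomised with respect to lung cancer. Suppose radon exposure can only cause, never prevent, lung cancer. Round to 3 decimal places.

PS ≈ 0.814

p₁ = P(outcome | exposed) = 1017/1190 = 0.85462
p₀ = P(outcome | unexposed) = 799/3644 = 0.21926
Under exogeneity and monotonicity, PS = (p₁ − p₀)/(1 − p₀).
PS = (0.85462 − 0.21926) / 0.78074 ≈ 0.8138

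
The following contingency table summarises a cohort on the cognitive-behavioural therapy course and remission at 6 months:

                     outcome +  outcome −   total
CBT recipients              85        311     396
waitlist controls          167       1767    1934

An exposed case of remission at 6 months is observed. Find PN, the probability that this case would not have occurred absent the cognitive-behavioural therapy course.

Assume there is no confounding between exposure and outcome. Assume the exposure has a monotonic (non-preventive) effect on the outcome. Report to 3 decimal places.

PN ≈ 0.598

p₁ = P(outcome | exposed) = 85/396 = 0.21465
p₀ = P(outcome | unexposed) = 167/1934 = 0.08635
Under exogeneity and monotonicity, PN = (p₁ − p₀)/p₁.
PN = (0.21465 − 0.08635) / 0.21465 ≈ 0.5977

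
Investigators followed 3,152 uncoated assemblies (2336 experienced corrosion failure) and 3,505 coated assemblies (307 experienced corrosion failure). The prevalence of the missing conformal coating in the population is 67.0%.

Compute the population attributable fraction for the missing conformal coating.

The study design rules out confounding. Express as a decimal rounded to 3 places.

PAF ≈ 0.833

p₁ = P(outcome | exposed) = 2336/3152 = 0.74112
p₀ = P(outcome | unexposed) = 307/3505 = 0.087589
Overall risk P(Y=1) = π·p₁ + (1−π)·p₀ = 0.67×0.74112 + 0.33×0.087589 = 0.52545.
Under exogeneity, PAF = [P(Y=1) − p₀] / P(Y=1).
PAF = (0.52545 − 0.087589) / 0.52545 ≈ 0.8333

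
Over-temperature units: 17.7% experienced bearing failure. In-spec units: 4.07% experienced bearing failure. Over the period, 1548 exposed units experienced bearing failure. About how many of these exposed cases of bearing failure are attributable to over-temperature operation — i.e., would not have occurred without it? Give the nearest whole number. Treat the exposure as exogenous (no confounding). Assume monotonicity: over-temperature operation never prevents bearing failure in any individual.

p₁ = 0.177, p₀ = 0.0407.
PN = (p₁ − p₀)/p₁ = (0.177 − 0.0407) / 0.177 ≈ 0.77006.
Attributable cases ≈ PN × (exposed cases) = 0.77006 × 1548 ≈ 1192.05.

about 1192 cases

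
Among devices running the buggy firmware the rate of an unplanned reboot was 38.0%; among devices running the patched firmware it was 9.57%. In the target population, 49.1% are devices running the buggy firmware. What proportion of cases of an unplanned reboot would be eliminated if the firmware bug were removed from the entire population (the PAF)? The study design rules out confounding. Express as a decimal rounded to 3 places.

PAF ≈ 0.593

p₁ = 0.38, p₀ = 0.0957.
Overall risk P(Y=1) = π·p₁ + (1−π)·p₀ = 0.491×0.38 + 0.509×0.0957 = 0.23529.
Under exogeneity, PAF = [P(Y=1) − p₀] / P(Y=1).
PAF = (0.23529 − 0.0957) / 0.23529 ≈ 0.5933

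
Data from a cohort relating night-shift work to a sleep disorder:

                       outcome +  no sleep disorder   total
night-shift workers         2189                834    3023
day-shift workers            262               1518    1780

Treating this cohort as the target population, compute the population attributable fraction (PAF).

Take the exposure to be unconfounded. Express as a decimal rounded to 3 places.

p₁ = P(outcome | exposed) = 2189/3023 = 0.72412
p₀ = P(outcome | unexposed) = 262/1780 = 0.14719
Exposure prevalence π = 3023/4803 = 0.6294; overall risk P(Y=1) = 0.51031.
Under exogeneity, PAF = [P(Y=1) − p₀]/P(Y=1).
PAF = (0.51031 − 0.14719) / 0.51031 ≈ 0.7116

PAF ≈ 0.712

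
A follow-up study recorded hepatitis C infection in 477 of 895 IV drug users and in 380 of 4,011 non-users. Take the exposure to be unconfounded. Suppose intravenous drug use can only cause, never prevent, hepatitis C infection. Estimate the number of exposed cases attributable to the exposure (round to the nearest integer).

p₁ = P(outcome | exposed) = 477/895 = 0.53296
p₀ = P(outcome | unexposed) = 380/4011 = 0.094739
PN = (p₁ − p₀)/p₁ = (0.53296 − 0.094739) / 0.53296 ≈ 0.82224.
Attributable cases ≈ PN × (exposed cases) = 0.82224 × 477 ≈ 392.21.

about 392 cases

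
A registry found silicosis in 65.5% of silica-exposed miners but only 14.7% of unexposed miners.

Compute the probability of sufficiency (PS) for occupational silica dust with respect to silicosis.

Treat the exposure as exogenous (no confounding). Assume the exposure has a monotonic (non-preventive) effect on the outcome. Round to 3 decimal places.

PS ≈ 0.596

p₁ = 0.655, p₀ = 0.147.
Under exogeneity and monotonicity, PS = (p₁ − p₀) / (1 − p₀).
PS = (0.655 − 0.147) / (1 − 0.147) = 0.508 / 0.853 ≈ 0.5955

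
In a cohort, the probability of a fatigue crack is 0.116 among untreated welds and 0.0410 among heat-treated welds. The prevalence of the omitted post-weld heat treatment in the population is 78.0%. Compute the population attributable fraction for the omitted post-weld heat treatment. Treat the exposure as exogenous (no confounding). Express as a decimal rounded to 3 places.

Let p₁ = 0.116, p₀ = 0.041.
Overall risk P(Y=1) = π·p₁ + (1−π)·p₀ = 0.78×0.116 + 0.22×0.041 = 0.0995.
Under exogeneity, PAF = [P(Y=1) − p₀] / P(Y=1).
PAF = (0.0995 − 0.041) / 0.0995 ≈ 0.5879

PAF ≈ 0.588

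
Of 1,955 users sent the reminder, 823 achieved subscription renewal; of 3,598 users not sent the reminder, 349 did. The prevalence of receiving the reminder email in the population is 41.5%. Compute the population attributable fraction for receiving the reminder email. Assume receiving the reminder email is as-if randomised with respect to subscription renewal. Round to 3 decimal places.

p₁ = P(outcome | exposed) = 823/1955 = 0.42097
p₀ = P(outcome | unexposed) = 349/3598 = 0.096998
Overall risk P(Y=1) = π·p₁ + (1−π)·p₀ = 0.415×0.42097 + 0.585×0.096998 = 0.23145.
Under exogeneity, PAF = [P(Y=1) − p₀] / P(Y=1).
PAF = (0.23145 − 0.096998) / 0.23145 ≈ 0.5809

PAF ≈ 0.581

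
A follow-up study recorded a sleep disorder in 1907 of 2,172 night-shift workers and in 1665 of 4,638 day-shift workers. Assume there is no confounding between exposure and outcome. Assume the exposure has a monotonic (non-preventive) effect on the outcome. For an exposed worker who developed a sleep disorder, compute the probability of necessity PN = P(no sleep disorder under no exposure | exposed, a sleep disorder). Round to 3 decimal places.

p₁ = P(outcome | exposed) = 1907/2172 = 0.87799
p₀ = P(outcome | unexposed) = 1665/4638 = 0.35899
Under exogeneity and monotonicity, PN = (p₁ − p₀) / p₁.
PN = (0.87799 − 0.35899) / 0.87799 = 0.519 / 0.87799 ≈ 0.5911

PN ≈ 0.591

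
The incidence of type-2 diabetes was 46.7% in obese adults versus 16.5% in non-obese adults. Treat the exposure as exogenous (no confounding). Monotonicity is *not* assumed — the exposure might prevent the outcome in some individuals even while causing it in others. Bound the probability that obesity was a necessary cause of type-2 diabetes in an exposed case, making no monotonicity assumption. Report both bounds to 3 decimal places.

0.647 ≤ PN ≤ 1.000

p₁ = 0.467, p₀ = 0.165.
Under exogeneity alone the bounds on PN are max{0,(p₁−p₀)/p₁} ≤ PN ≤ min{1,(1−p₀)/p₁}.
  lower = (p₁ − p₀)/p₁ = 0.302 / 0.467 ≈ 0.6467
  upper = min{1, (1 − p₀)/p₁} = 0.835 / 0.467 ≈ 1.7880 → capped at 1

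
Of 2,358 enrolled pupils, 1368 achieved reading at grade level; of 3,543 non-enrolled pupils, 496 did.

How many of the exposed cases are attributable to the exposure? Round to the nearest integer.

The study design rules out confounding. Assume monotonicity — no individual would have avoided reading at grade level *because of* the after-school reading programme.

p₁ = P(outcome | exposed) = 1368/2358 = 0.58015
p₀ = P(outcome | unexposed) = 496/3543 = 0.13999
PN = (p₁ − p₀)/p₁ = (0.58015 − 0.13999) / 0.58015 ≈ 0.75869.
Attributable cases ≈ PN × (exposed cases) = 0.75869 × 1368 ≈ 1037.89.

about 1038 cases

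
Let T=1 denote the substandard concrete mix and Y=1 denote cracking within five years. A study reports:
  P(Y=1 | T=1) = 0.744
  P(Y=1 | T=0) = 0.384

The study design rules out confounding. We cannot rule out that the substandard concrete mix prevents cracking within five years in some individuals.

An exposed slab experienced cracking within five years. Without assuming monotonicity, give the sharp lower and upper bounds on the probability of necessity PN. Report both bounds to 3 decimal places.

0.484 ≤ PN ≤ 0.828

Let p₁ = 0.744, p₀ = 0.384.
Under exogeneity alone the bounds on PN are max{0,(p₁−p₀)/p₁} ≤ PN ≤ min{1,(1−p₀)/p₁}.
  lower = (p₁ − p₀)/p₁ = 0.36 / 0.744 ≈ 0.4839
  upper = min{1, (1 − p₀)/p₁} = 0.616 / 0.744 ≈ 0.8280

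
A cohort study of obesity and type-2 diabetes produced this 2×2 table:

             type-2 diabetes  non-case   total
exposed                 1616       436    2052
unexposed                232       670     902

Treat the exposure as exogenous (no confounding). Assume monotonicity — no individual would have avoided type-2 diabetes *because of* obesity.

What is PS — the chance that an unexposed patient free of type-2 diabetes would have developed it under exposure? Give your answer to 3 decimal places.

p₁ = P(outcome | exposed) = 1616/2052 = 0.78752
p₀ = P(outcome | unexposed) = 232/902 = 0.25721
Under exogeneity and monotonicity, PS = (p₁ − p₀)/(1 − p₀).
PS = (0.78752 − 0.25721) / 0.74279 ≈ 0.7140

PS ≈ 0.714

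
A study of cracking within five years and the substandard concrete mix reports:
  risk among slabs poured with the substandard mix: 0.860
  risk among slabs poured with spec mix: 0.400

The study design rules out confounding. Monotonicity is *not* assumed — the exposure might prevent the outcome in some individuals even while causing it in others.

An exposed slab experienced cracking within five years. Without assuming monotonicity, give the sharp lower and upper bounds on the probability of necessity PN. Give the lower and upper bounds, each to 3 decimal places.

0.535 ≤ PN ≤ 0.698

Let p₁ = 0.86, p₀ = 0.4.
Under exogeneity alone the bounds on PN are max{0,(p₁−p₀)/p₁} ≤ PN ≤ min{1,(1−p₀)/p₁}.
  lower = (p₁ − p₀)/p₁ = 0.46 / 0.86 ≈ 0.5349
  upper = min{1, (1 − p₀)/p₁} = 0.6 / 0.86 ≈ 0.6977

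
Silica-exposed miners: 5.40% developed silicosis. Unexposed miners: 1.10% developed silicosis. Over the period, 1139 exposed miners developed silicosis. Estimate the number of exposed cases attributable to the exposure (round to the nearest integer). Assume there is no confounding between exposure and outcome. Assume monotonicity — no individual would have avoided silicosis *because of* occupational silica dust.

p₁ = 0.054, p₀ = 0.011.
PN = (p₁ − p₀)/p₁ = (0.054 − 0.011) / 0.054 ≈ 0.79630.
Attributable cases ≈ PN × (exposed cases) = 0.79630 × 1139 ≈ 906.98.

about 907 cases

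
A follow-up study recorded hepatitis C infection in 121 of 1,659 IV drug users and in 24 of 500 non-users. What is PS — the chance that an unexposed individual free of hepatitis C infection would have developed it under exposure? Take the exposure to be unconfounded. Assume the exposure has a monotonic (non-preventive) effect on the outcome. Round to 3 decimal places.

PS ≈ 0.026

p₁ = P(outcome | exposed) = 121/1659 = 0.072936
p₀ = P(outcome | unexposed) = 24/500 = 0.048
Under exogeneity and monotonicity, PS = (p₁ − p₀) / (1 − p₀).
PS = (0.072936 − 0.048) / (1 − 0.048) = 0.024936 / 0.952 ≈ 0.0262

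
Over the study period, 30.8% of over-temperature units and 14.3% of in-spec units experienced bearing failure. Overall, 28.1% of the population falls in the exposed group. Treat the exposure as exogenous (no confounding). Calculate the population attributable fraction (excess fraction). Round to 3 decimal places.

PAF ≈ 0.245

p₁ = 0.308, p₀ = 0.143.
Overall risk P(Y=1) = π·p₁ + (1−π)·p₀ = 0.281×0.308 + 0.719×0.143 = 0.18937.
Under exogeneity, PAF = [P(Y=1) − p₀] / P(Y=1).
PAF = (0.18937 − 0.143) / 0.18937 ≈ 0.2448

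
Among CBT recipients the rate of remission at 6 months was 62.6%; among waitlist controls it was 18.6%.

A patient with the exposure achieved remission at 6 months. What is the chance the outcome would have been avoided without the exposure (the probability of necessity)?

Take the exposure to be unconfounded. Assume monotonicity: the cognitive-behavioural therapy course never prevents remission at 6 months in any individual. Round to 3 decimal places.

PN ≈ 0.703

p₁ = 0.626, p₀ = 0.186.
Under exogeneity and monotonicity, PN = (p₁ − p₀) / p₁.
PN = (0.626 − 0.186) / 0.626 = 0.44 / 0.626 ≈ 0.7029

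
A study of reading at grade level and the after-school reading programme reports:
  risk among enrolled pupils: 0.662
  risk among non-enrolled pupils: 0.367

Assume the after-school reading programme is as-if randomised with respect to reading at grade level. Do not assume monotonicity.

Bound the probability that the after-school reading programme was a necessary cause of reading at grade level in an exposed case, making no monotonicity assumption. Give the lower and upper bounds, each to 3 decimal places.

Let p₁ = 0.662, p₀ = 0.367.
Under exogeneity alone the bounds on PN are max{0,(p₁−p₀)/p₁} ≤ PN ≤ min{1,(1−p₀)/p₁}.
  lower = (p₁ − p₀)/p₁ = 0.295 / 0.662 ≈ 0.4456
  upper = min{1, (1 − p₀)/p₁} = 0.633 / 0.662 ≈ 0.9562

0.446 ≤ PN ≤ 0.956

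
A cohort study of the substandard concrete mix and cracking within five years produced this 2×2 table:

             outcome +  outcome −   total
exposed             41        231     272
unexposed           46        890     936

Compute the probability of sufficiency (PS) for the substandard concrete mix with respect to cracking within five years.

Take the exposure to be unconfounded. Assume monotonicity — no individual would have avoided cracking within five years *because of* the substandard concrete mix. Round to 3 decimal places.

p₁ = P(outcome | exposed) = 41/272 = 0.15074
p₀ = P(outcome | unexposed) = 46/936 = 0.049145
Under exogeneity and monotonicity, PS = (p₁ − p₀)/(1 − p₀).
PS = (0.15074 − 0.049145) / 0.95085 ≈ 0.1068

PS ≈ 0.107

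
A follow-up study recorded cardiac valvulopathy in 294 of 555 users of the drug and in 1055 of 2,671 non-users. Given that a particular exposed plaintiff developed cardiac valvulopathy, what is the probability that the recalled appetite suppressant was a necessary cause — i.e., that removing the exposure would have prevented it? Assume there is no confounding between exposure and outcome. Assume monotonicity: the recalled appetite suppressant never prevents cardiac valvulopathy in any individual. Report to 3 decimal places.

p₁ = P(outcome | exposed) = 294/555 = 0.52973
p₀ = P(outcome | unexposed) = 1055/2671 = 0.39498
Under exogeneity and monotonicity, PN = (p₁ − p₀) / p₁.
PN = (0.52973 − 0.39498) / 0.52973 = 0.13475 / 0.52973 ≈ 0.2544

PN ≈ 0.254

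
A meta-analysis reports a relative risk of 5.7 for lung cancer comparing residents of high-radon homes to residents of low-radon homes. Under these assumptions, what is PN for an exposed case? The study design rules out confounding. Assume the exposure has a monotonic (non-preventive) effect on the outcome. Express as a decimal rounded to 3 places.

PN ≈ 0.825

Under exogeneity and monotonicity, PN = (RR − 1) / RR = 1 − 1/RR.
PN = (5.7 − 1) / 5.7 = 4.7 / 5.7 ≈ 0.8246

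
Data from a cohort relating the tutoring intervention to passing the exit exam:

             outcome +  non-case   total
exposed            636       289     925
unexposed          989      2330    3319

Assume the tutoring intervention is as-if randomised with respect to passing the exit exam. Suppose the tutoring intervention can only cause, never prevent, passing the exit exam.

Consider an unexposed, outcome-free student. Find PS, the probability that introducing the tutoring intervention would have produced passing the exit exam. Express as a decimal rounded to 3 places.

p₁ = P(outcome | exposed) = 636/925 = 0.68757
p₀ = P(outcome | unexposed) = 989/3319 = 0.29798
Under exogeneity and monotonicity, PS = (p₁ − p₀) / (1 − p₀).
PS = (0.68757 − 0.29798) / (1 − 0.29798) = 0.38959 / 0.70202 ≈ 0.5550

PS ≈ 0.555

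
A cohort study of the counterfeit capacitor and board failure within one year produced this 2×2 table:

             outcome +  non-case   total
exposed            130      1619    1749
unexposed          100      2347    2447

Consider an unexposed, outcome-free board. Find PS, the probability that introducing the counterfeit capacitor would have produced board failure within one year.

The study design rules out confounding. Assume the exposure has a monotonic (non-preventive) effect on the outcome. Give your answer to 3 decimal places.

p₁ = P(outcome | exposed) = 130/1749 = 0.074328
p₀ = P(outcome | unexposed) = 100/2447 = 0.040866
Under exogeneity and monotonicity, PS = (p₁ − p₀)/(1 − p₀).
PS = (0.074328 − 0.040866) / 0.95913 ≈ 0.0349

PS ≈ 0.035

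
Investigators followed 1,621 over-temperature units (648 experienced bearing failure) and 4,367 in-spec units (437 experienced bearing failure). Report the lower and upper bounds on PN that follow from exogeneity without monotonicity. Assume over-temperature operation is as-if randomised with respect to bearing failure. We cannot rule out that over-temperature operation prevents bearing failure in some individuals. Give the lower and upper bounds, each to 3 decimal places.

p₁ = P(outcome | exposed) = 648/1621 = 0.39975
p₀ = P(outcome | unexposed) = 437/4367 = 0.10007
Under exogeneity alone the bounds on PN are max{0,(p₁−p₀)/p₁} ≤ PN ≤ min{1,(1−p₀)/p₁}.
  lower = (p₁ − p₀)/p₁ = 0.29968 / 0.39975 ≈ 0.7497
  upper = min{1, (1 − p₀)/p₁} = 0.89993 / 0.39975 ≈ 2.2512 → capped at 1

0.750 ≤ PN ≤ 1.000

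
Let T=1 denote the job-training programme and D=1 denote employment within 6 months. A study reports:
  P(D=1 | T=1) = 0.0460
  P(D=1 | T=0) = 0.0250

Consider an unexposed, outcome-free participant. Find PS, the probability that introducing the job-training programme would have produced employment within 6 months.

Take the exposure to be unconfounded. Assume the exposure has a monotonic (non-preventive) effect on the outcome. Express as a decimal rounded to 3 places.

Let p₁ = 0.046, p₀ = 0.025.
Under exogeneity and monotonicity, PS = (p₁ − p₀) / (1 − p₀).
PS = (0.046 − 0.025) / (1 − 0.025) = 0.021 / 0.975 ≈ 0.0215

PS ≈ 0.022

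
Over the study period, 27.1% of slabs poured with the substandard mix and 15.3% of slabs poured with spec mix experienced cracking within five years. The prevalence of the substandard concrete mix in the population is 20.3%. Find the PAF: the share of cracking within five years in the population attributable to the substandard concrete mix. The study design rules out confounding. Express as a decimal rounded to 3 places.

PAF ≈ 0.135

p₁ = 0.271, p₀ = 0.153.
Overall risk P(Y=1) = π·p₁ + (1−π)·p₀ = 0.203×0.271 + 0.797×0.153 = 0.17695.
Under exogeneity, PAF = [P(Y=1) − p₀] / P(Y=1).
PAF = (0.17695 − 0.153) / 0.17695 ≈ 0.1354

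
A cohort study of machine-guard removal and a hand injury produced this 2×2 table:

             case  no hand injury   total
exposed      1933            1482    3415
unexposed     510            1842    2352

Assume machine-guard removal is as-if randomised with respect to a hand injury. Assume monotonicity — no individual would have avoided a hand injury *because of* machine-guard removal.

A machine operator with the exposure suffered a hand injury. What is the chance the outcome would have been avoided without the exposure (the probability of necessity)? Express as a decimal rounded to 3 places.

PN ≈ 0.617

p₁ = P(outcome | exposed) = 1933/3415 = 0.56603
p₀ = P(outcome | unexposed) = 510/2352 = 0.21684
Under exogeneity and monotonicity, PN = (p₁ − p₀) / p₁.
PN = (0.56603 − 0.21684) / 0.56603 = 0.3492 / 0.56603 ≈ 0.6169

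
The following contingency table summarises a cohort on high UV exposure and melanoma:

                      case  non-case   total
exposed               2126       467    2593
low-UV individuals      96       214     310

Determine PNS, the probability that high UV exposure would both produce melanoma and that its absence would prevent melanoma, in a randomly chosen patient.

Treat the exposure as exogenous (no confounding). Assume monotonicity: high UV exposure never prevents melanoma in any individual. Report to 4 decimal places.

p₁ = P(outcome | exposed) = 2126/2593 = 0.8199
p₀ = P(outcome | unexposed) = 96/310 = 0.30968
Under exogeneity and monotonicity, PNS = p₁ − p₀.
PNS = 0.8199 − 0.30968 = 0.51022

PNS ≈ 0.5102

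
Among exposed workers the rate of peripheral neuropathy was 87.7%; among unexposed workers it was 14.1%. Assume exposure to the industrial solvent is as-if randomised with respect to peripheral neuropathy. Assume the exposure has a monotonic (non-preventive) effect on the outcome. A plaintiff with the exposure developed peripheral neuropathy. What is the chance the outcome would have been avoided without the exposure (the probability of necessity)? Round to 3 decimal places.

PN ≈ 0.839

p₁ = 0.877, p₀ = 0.141.
Under exogeneity and monotonicity, PN = (p₁ − p₀) / p₁.
PN = (0.877 − 0.141) / 0.877 = 0.736 / 0.877 ≈ 0.8392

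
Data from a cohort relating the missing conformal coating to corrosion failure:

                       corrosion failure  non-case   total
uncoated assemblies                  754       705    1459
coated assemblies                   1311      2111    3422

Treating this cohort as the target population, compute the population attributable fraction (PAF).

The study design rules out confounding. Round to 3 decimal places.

p₁ = P(outcome | exposed) = 754/1459 = 0.51679
p₀ = P(outcome | unexposed) = 1311/3422 = 0.38311
Exposure prevalence π = 1459/4881 = 0.29891; overall risk P(Y=1) = 0.42307.
Under exogeneity, PAF = [P(Y=1) − p₀]/P(Y=1).
PAF = (0.42307 − 0.38311) / 0.42307 ≈ 0.0945

PAF ≈ 0.094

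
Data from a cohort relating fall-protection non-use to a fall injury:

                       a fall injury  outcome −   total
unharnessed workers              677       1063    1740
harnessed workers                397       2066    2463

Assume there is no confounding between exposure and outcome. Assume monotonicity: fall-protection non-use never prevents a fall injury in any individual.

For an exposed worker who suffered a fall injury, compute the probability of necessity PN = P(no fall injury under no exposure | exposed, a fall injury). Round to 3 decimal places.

p₁ = P(outcome | exposed) = 677/1740 = 0.38908
p₀ = P(outcome | unexposed) = 397/2463 = 0.16119
Under exogeneity and monotonicity, PN = (p₁ − p₀)/p₁.
PN = (0.38908 − 0.16119) / 0.38908 ≈ 0.5857

PN ≈ 0.586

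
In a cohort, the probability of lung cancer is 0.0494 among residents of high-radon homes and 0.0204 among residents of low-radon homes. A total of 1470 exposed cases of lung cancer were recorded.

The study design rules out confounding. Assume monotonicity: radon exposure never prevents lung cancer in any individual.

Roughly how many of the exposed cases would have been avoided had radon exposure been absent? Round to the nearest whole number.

Let p₁ = 0.0494, p₀ = 0.0204.
PN = (p₁ − p₀)/p₁ = (0.0494 − 0.0204) / 0.0494 ≈ 0.58704.
Attributable cases ≈ PN × (exposed cases) = 0.58704 × 1470 ≈ 862.96.

about 863 cases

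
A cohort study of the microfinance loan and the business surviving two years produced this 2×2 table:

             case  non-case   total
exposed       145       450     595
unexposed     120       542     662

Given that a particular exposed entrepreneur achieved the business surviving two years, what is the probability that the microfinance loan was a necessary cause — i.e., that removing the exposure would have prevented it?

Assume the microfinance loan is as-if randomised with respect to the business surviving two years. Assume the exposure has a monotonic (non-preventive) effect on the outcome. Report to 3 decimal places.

p₁ = P(outcome | exposed) = 145/595 = 0.2437
p₀ = P(outcome | unexposed) = 120/662 = 0.18127
Under exogeneity and monotonicity, PN = (p₁ − p₀)/p₁.
PN = (0.2437 − 0.18127) / 0.2437 ≈ 0.2562

PN ≈ 0.256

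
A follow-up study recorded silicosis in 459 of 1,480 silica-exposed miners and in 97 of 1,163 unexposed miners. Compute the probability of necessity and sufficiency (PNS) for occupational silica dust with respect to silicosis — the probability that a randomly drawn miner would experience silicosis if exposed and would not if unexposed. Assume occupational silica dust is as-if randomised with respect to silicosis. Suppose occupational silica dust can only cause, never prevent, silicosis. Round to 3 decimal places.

p₁ = P(outcome | exposed) = 459/1480 = 0.31014
p₀ = P(outcome | unexposed) = 97/1163 = 0.083405
Under exogeneity and monotonicity, PNS = p₁ − p₀.
PNS = 0.31014 − 0.083405 = 0.22673

PNS ≈ 0.227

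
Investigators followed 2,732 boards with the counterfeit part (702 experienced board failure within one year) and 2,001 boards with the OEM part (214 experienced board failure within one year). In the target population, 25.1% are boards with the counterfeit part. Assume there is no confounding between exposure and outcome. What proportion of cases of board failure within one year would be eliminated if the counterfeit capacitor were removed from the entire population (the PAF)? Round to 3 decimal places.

p₁ = P(outcome | exposed) = 702/2732 = 0.25695
p₀ = P(outcome | unexposed) = 214/2001 = 0.10695
Overall risk P(Y=1) = π·p₁ + (1−π)·p₀ = 0.251×0.25695 + 0.749×0.10695 = 0.1446.
Under exogeneity, PAF = [P(Y=1) − p₀] / P(Y=1).
PAF = (0.1446 − 0.10695) / 0.1446 ≈ 0.2604

PAF ≈ 0.260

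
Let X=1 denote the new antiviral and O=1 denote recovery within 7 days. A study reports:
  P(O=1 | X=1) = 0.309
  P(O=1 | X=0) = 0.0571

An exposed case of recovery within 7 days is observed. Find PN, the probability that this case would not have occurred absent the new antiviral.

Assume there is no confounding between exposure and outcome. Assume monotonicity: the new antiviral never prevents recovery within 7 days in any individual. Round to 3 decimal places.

Let p₁ = 0.309, p₀ = 0.0571.
Under exogeneity and monotonicity, PN = (p₁ − p₀) / p₁.
PN = (0.309 − 0.0571) / 0.309 = 0.2519 / 0.309 ≈ 0.8152

PN ≈ 0.815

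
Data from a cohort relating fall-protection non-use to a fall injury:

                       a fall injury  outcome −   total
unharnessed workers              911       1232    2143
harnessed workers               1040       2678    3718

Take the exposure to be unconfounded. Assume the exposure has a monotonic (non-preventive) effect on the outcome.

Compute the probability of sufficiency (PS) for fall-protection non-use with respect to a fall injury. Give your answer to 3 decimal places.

p₁ = P(outcome | exposed) = 911/2143 = 0.4251
p₀ = P(outcome | unexposed) = 1040/3718 = 0.27972
Under exogeneity and monotonicity, PS = (p₁ − p₀) / (1 − p₀).
PS = (0.4251 − 0.27972) / (1 − 0.27972) = 0.14538 / 0.72028 ≈ 0.2018

PS ≈ 0.202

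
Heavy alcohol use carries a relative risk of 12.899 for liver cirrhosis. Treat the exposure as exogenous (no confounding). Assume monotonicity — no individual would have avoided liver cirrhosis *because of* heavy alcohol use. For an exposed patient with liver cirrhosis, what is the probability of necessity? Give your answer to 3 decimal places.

Under exogeneity and monotonicity, PN = (RR − 1) / RR = 1 − 1/RR.
PN = (12.899 − 1) / 12.899 = 11.9 / 12.899 ≈ 0.9225

PN ≈ 0.922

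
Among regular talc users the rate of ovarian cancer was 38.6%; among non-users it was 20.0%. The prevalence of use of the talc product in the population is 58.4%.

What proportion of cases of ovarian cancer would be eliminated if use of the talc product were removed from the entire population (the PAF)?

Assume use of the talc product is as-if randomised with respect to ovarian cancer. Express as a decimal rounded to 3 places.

PAF ≈ 0.352

p₁ = 0.386, p₀ = 0.2.
Overall risk P(Y=1) = π·p₁ + (1−π)·p₀ = 0.584×0.386 + 0.416×0.2 = 0.30862.
Under exogeneity, PAF = [P(Y=1) − p₀] / P(Y=1).
PAF = (0.30862 − 0.2) / 0.30862 ≈ 0.3520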